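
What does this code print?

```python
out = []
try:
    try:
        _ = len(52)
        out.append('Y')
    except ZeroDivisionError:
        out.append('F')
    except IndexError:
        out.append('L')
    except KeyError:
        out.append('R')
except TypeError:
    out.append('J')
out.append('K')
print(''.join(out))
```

Execution trace: 'J' (outer except TypeError) → 'K' (after the try/except). Output: JK

Answer: JK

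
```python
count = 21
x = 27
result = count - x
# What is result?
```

Trace:
`count = 21` → count = 21
`x = 27` → x = 27
`result = count - x` → result = -6
So result = -6

Answer: -6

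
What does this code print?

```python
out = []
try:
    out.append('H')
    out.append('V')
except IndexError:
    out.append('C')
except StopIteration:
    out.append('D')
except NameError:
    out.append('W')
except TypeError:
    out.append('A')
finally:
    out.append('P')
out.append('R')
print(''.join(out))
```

Execution trace: 'H' (try body) → 'V' (try body, no exception) → 'P' (finally) → 'R' (after the try/except). Output: HVPR

Answer: HVPR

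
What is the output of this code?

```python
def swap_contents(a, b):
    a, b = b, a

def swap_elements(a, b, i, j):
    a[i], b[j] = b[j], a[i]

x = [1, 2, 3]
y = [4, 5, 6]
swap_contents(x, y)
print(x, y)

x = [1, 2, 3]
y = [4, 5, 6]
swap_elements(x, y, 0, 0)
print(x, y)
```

Key concept: parameter rebinding vs mutation.
Step by step:
`x = [1, 2, 3]` → x = [1, 2, 3]
`y = [4, 5, 6]` → y = [4, 5, 6]
`swap_contents(x, y)` → no visible change to tracked variables
`print(x, y)` → prints [1, 2, 3] [4, 5, 6]
`x = [1, 2, 3]` → x = [1, 2, 3]
`y = [4, 5, 6]` → y = [4, 5, 6]
`swap_elements(x, y, 0, 0)` → x = [4, 2, 3]; y = [1, 5, 6]
`print(x, y)` → prints [4, 2, 3] [1, 5, 6]

Answer:
[1, 2, 3] [4, 5, 6]
[4, 2, 3] [1, 5, 6]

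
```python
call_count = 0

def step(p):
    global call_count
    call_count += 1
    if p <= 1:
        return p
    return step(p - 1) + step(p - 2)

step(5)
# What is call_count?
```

Calls(p) = 1 + Calls(p-1) + Calls(p-2); Calls(0)=Calls(1)=1. For p=5 this gives 15.

Answer: 15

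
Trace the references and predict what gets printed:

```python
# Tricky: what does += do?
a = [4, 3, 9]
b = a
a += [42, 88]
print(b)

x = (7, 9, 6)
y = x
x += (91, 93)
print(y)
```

Key concept: += behavior differs for mutable vs immutable.
Step by step:
`a = [4, 3, 9]` → a = [4, 3, 9]
`b = a` → b = [4, 3, 9] (same object as a)
`a += [42, 88]` → a = [4, 3, 9, 42, 88] (same object as b); b = [4, 3, 9, 42, 88] (same object as a)
`print(b)` → prints [4, 3, 9, 42, 88]
`x = (7, 9, 6)` → x = (7, 9, 6)
`y = x` → y = (7, 9, 6)
`x += (91, 93)` → x = (7, 9, 6, 91, 93)
`print(y)` → prints (7, 9, 6)

Answer:
[4, 3, 9, 42, 88]
(7, 9, 6)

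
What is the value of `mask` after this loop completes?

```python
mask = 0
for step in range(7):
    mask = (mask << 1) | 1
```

Build 7 consecutive 1-bits: 0b1111111
`mask` takes the values: 0 → 1 → 3 → 7 → 15 → 31 → 63 → 127

Answer: 127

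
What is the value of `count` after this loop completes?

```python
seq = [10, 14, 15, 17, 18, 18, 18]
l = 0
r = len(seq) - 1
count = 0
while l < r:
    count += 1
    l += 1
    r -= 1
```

Iterations until pointers meet (list length 7)
`count` takes the values: 0 → 1 → 2 → 3

Answer: 3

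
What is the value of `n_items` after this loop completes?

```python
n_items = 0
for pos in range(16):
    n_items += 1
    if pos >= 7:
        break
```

Loop breaks when pos reaches 7, n_items is 8
`n_items` takes the values: 0 → 1 → 2 → 3 → 4 → 5 → 6 → 7 → 8

Answer: 8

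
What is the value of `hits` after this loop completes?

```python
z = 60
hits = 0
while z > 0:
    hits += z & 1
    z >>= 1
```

Count set bits in 60 (binary: 0b111100)
`hits` takes the values: 0 → 1 → 2 → 3 → 4

Answer: 4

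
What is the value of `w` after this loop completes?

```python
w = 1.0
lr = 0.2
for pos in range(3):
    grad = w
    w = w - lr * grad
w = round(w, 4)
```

Gradient descent: w = 1.0 * (1 - 0.2)^3
`w` takes the values: 1.0 → 0.8 → 0.64 → 0.512

Answer: 0.512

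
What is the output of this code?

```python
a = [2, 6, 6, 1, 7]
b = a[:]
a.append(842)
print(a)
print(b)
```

Key concept: slice [:] creates copy.
Step by step:
`a = [2, 6, 6, 1, 7]` → a = [2, 6, 6, 1, 7]
`b = a[:]` → b = [2, 6, 6, 1, 7]
`a.append(842)` → a = [2, 6, 6, 1, 7, 842]
`print(a)` → prints [2, 6, 6, 1, 7, 842]
`print(b)` → prints [2, 6, 6, 1, 7]

Answer:
[2, 6, 6, 1, 7, 842]
[2, 6, 6, 1, 7]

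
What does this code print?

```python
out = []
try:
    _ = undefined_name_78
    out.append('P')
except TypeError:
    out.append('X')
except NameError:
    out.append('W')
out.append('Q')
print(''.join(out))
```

Execution trace: 'W' (except NameError) → 'Q' (after the try/except). Output: WQ

Answer: WQ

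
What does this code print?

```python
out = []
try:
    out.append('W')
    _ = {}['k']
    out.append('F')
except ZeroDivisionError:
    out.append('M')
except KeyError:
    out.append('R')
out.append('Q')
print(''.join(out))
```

Execution trace: 'W' (try body) → 'R' (except KeyError) → 'Q' (after the try/except). Output: WRQ

Answer: WRQ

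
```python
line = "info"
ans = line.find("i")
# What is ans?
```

Trace:
`line = "info"` → line = 'info'
`ans = line.find("i")` → ans = 0
So ans = 0

Answer: 0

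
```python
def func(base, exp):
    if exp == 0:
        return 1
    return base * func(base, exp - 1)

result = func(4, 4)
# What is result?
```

func(4, 4) = 4 * 4 * 4 * 4 = 256

Answer: 256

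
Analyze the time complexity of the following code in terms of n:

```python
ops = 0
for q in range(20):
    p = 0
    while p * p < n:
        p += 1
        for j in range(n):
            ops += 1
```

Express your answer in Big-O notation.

Each loop level contributes: 1 × √n × n. Multiplying the contributions gives O(n√n).

Answer: O(n√n)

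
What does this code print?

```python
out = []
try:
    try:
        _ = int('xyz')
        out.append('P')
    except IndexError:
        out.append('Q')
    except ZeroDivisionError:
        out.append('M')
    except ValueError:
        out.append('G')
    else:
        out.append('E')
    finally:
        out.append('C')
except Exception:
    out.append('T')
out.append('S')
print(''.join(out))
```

Execution trace: 'G' (inner except ValueError) → 'C' (inner finally) → 'S' (after the try/except). Output: GCS

Answer: GCS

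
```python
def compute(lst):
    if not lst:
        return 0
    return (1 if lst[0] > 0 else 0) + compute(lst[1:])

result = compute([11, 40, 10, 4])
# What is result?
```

Count of positive elements in [11, 40, 10, 4] = 4

Answer: 4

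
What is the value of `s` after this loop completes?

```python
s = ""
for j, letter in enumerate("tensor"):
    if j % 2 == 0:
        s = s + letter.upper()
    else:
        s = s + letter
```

Uppercase even positions in 'tensor'
`s` takes the values: "" → "T" → "Te" → "TeN" → "TeNs" → "TeNsO" → "TeNsOr"

Answer: "TeNsOr"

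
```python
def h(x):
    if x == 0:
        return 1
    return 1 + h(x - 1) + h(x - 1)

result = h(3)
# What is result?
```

h(x) = 1 + 2·h(x-1), h(0)=1. Closed form: (1+1)·2^3 - 1 = 15.

Answer: 15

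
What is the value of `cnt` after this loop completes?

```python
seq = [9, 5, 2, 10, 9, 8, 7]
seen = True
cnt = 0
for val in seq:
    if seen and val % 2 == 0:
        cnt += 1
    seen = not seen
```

Count even values at even positions
`cnt` takes the values: 0 → 1

Answer: 1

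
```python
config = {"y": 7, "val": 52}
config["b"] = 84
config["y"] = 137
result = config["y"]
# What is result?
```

Trace:
`config = {"y": 7, "val": 52}` → config = {'y': 7, 'val': 52}
`config["b"] = 84` → config = {'y': 7, 'val': 52, 'b': 84}
`config["y"] = 137` → config = {'y': 137, 'val': 52, 'b': 84}
`result = config["y"]` → result = 137
So result = 137

Answer: 137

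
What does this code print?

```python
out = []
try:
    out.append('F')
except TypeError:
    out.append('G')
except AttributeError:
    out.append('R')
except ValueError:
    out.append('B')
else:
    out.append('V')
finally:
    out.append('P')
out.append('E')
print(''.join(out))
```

Execution trace: 'F' (try body, no exception) → 'V' (else) → 'P' (finally) → 'E' (after the try/except). Output: FVPE

Answer: FVPE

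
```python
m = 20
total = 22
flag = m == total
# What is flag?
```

Trace:
`m = 20` → m = 20
`total = 22` → total = 22
`flag = m == total` → flag = False
So flag = False

Answer: False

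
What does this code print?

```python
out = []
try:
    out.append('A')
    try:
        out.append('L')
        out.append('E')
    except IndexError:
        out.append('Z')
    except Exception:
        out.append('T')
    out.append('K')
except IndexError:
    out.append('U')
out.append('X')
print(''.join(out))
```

Execution trace: 'A' (try body) → 'L' (inner try body) → 'E' (inner try body, no exception) → 'K' (try body, no exception) → 'X' (after the try/except). Output: ALEKX

Answer: ALEKX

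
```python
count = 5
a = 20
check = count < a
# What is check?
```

Trace:
`count = 5` → count = 5
`a = 20` → a = 20
`check = count < a` → check = True
So check = True

Answer: True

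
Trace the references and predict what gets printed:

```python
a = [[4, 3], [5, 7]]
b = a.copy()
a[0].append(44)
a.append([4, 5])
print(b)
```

Key concept: shallow copy with nested lists.
Step by step:
`a = [[4, 3], [5, 7]]` → a = [[4, 3], [5, 7]]
`b = a.copy()` → b = [[4, 3], [5, 7]]
`a[0].append(44)` → a = [[4, 3, 44], [5, 7]]; b = [[4, 3, 44], [5, 7]]
`a.append([4, 5])` → a = [[4, 3, 44], [5, 7], [4, 5]]
`print(b)` → prints [[4, 3, 44], [5, 7]]

Answer: [[4, 3, 44], [5, 7]]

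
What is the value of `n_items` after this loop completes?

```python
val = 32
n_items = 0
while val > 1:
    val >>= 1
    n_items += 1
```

Count right shifts until 1
`n_items` takes the values: 0 → 1 → 2 → 3 → 4 → 5

Answer: 5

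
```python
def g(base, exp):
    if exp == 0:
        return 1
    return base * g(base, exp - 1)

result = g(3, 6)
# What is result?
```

g(3, 6) = 3 * 3 * 3 * 3 * 3 * 3 = 729

Answer: 729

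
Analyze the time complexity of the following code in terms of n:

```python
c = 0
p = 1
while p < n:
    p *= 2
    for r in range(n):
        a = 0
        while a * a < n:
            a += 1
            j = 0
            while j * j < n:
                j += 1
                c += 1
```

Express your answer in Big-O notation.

Each loop level contributes: log n × n × √n × √n. Multiplying the contributions gives O(n^2 log n).

Answer: O(n^2 log n)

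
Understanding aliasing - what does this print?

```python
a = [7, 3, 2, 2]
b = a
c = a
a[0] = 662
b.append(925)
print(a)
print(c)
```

Key concept: multiple aliases.
Step by step:
`a = [7, 3, 2, 2]` → a = [7, 3, 2, 2]
`b = a` → b = [7, 3, 2, 2] (same object as a)
`c = a` → c = [7, 3, 2, 2] (same object as a, b)
`a[0] = 662` → a = [662, 3, 2, 2] (same object as b, c); b = [662, 3, 2, 2] (same object as a, c); c = [662, 3, 2, 2] (same object as a, b)
`b.append(925)` → a = [662, 3, 2, 2, 925] (same object as b, c); b = [662, 3, 2, 2, 925] (same object as a, c); c = [662, 3, 2, 2, 925] (same object as a, b)
`print(a)` → prints [662, 3, 2, 2, 925]
`print(c)` → prints [662, 3, 2, 2, 925]

Answer:
[662, 3, 2, 2, 925]
[662, 3, 2, 2, 925]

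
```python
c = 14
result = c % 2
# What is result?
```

Trace:
`c = 14` → c = 14
`result = c % 2` → result = 0
So result = 0

Answer: 0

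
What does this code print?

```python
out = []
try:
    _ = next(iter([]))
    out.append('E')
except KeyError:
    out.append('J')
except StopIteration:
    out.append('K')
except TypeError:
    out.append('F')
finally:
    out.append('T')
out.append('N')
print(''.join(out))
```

Execution trace: 'K' (except StopIteration) → 'T' (finally) → 'N' (after the try/except). Output: KTN

Answer: KTN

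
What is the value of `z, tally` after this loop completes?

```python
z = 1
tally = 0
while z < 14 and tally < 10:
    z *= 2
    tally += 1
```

Double until >= 14 or 10 iterations
`z, tally` takes the values: (1, 0) → (2, 0) → (2, 1) → (4, 1) → (4, 2) → (8, 2) → (8, 3) → (16, 3) → (16, 4)

Answer: 16, 4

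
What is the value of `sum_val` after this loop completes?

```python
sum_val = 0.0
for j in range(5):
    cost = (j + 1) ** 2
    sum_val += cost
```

Sum of squared losses 1² + 2² + ... + 5²
`sum_val` takes the values: 0.0 → 1.0 → 5.0 → 14.0 → 30.0 → 55.0

Answer: 55.0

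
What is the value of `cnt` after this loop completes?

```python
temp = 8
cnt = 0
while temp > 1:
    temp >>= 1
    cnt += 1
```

Count right shifts until 1
`cnt` takes the values: 0 → 1 → 2 → 3

Answer: 3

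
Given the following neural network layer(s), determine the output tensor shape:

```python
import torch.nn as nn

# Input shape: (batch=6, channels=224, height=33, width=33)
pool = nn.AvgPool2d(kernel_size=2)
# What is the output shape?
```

Input: (6, 224, 33, 33) -> Output: (6, 224, 16, 16)

Answer: (6, 224, 16, 16)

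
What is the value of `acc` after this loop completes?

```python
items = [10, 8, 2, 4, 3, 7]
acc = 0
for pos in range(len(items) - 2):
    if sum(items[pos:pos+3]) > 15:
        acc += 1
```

Count windows with sum > 15
`acc` takes the values: 0 → 1

Answer: 1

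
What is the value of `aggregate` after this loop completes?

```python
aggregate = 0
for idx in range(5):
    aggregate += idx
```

Sum of 0 to 4 = 10
`aggregate` takes the values: 0 → 1 → 3 → 6 → 10

Answer: 10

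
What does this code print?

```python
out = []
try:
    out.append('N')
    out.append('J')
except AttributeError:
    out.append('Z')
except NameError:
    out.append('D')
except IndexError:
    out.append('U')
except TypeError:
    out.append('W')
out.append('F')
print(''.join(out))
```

Execution trace: 'N' (try body) → 'J' (try body, no exception) → 'F' (after the try/except). Output: NJF

Answer: NJF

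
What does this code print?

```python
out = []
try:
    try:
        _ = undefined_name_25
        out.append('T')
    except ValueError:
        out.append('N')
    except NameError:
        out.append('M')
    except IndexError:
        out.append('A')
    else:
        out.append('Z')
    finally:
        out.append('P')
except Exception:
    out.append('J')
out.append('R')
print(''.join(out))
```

Execution trace: 'M' (inner except NameError) → 'P' (inner finally) → 'R' (after the try/except). Output: MPR

Answer: MPR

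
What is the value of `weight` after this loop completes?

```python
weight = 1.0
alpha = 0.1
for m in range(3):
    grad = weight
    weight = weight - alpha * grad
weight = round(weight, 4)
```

Gradient descent: w = 1.0 * (1 - 0.1)^3
`weight` takes the values: 1.0 → 0.9 → 0.81 → 0.729

Answer: 0.729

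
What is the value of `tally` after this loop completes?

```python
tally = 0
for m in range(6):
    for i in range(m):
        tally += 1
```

Triangle number: 0+1+2+...+5
`tally` takes the values: 0 → 1 → 2 → 3 → 4 → 5 → 6 → 7 → 8 → 9 → 10 → 11 → 12 → 13 → 14 → 15

Answer: 15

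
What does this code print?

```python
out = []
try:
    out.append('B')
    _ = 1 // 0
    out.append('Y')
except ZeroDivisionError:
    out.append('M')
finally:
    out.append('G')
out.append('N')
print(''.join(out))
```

Execution trace: 'B' (try body) → 'M' (except ZeroDivisionError) → 'G' (finally) → 'N' (after the try/except). Output: BMGN

Answer: BMGN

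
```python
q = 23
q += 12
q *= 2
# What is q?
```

Trace:
`q = 23` → q = 23
`q += 12` → q = 35
`q *= 2` → q = 70
So q = 70

Answer: 70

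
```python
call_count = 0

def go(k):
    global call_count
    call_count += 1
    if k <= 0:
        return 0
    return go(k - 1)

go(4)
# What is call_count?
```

Linear recursion stepping by 1: 5 calls from k=4 down to ≤0.

Answer: 5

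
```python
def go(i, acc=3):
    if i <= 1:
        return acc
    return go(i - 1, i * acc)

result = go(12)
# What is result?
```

Accumulator trace (n, acc): (12, 3) -> (11, 36) -> (10, 396) -> (9, 3960) -> (8, 35640) -> (7, 285120) -> (6, 1995840) -> (5, 11975040) -> (4, 59875200) -> (3, 239500800) -> (2, 718502400) -> (1, 1437004800) -> return 1437004800

Answer: 1437004800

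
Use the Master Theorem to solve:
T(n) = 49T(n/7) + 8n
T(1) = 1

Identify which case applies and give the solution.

a=49, b=7, f(n)=8n. log_7(49) = 2. Since c=1 < 2, Case 1 applies: T(n) = Θ(n^log_b(a)) = O(n^2).

Answer: O(n^2) - Case 1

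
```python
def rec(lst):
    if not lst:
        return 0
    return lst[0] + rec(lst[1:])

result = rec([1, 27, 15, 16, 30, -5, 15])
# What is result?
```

1 + 27 + 15 + 16 + 30 + (-5) + 15 + 0 = 99

Answer: 99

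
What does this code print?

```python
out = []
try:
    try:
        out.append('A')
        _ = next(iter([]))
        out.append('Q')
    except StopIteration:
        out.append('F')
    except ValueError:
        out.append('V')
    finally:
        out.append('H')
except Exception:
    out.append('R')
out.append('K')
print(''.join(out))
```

Execution trace: 'A' (inner try body) → 'F' (inner except StopIteration) → 'H' (inner finally) → 'K' (after the try/except). Output: AFHK

Answer: AFHK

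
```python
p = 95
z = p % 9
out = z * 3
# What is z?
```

Trace:
`p = 95` → p = 95
`z = p % 9` → z = 5
`out = z * 3` → out = 15
So z = 5

Answer: 5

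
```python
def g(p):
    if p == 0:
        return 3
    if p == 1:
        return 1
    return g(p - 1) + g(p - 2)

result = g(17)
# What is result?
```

Build up from base cases: g(0)=3, g(1)=1, g(2)=4, g(3)=5, g(4)=9, g(5)=14, g(6)=23, ..., g(17)=4558

Answer: 4558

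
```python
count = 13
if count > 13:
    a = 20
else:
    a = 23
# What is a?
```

Trace:
`count = 13` → count = 13
`if count > 13: ...` → count > 13 is False, take else branch → a = 23
So a = 23

Answer: 23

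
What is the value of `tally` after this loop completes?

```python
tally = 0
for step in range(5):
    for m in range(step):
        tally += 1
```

Triangle number: 0+1+2+...+4
`tally` takes the values: 0 → 1 → 2 → 3 → 4 → 5 → 6 → 7 → 8 → 9 → 10

Answer: 10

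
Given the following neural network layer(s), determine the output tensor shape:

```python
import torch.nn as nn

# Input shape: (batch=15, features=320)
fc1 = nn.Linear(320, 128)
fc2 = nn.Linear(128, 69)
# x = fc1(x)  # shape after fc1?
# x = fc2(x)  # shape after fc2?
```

Input: (15, 320) -> after fc1: (15, 128) -> Output: (15, 69)

Answer: (15, 69)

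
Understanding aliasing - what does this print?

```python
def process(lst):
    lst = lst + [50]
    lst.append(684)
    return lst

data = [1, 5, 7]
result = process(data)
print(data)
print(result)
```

Key concept: rebinding parameter vs mutation.
Step by step:
`data = [1, 5, 7]` → data = [1, 5, 7]
`result = process(data)` → result = [1, 5, 7, 50, 684]
`print(data)` → prints [1, 5, 7]
`print(result)` → prints [1, 5, 7, 50, 684]

Answer:
[1, 5, 7]
[1, 5, 7, 50, 684]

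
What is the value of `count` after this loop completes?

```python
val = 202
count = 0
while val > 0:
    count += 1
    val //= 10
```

Count digits by repeated division by 10
`count` takes the values: 0 → 1 → 2 → 3

Answer: 3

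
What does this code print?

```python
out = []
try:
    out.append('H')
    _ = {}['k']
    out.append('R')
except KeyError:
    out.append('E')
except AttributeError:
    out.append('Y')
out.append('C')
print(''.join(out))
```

Execution trace: 'H' (try body) → 'E' (except KeyError) → 'C' (after the try/except). Output: HEC

Answer: HEC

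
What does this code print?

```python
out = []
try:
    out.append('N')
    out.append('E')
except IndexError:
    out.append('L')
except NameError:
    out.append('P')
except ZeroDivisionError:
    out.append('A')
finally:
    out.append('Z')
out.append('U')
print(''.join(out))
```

Execution trace: 'N' (try body) → 'E' (try body, no exception) → 'Z' (finally) → 'U' (after the try/except). Output: NEZU

Answer: NEZU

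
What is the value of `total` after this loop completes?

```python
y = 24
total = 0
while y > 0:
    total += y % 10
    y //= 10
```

Sum digits of 24
`total` takes the values: 0 → 4 → 6

Answer: 6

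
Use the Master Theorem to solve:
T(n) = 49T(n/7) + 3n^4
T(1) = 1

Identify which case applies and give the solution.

a=49, b=7, f(n)=3n^4. log_7(49) = 2. Since c=4 > 2 and the regularity condition holds (49(n/7)^4 = (49/7^4)n^4 with 49/7^4 < 1), Case 3 applies: T(n) = Θ(f(n)) = O(n^4).

Answer: O(n^4) - Case 3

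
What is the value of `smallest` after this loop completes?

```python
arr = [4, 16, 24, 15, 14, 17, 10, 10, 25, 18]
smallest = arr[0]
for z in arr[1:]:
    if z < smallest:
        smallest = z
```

Minimum of [4, 16, 24, 15, 14, 17, 10, 10, 25, 18]
`smallest` takes the values: 4

Answer: 4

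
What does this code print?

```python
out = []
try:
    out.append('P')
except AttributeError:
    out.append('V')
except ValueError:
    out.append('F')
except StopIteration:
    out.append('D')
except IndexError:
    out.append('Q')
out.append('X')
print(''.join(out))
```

Execution trace: 'P' (try body, no exception) → 'X' (after the try/except). Output: PX

Answer: PX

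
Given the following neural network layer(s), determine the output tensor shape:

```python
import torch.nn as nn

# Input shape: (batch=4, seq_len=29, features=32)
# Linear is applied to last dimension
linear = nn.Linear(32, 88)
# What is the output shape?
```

Input: (4, 29, 32) -> Output: (4, 29, 88)

Answer: (4, 29, 88)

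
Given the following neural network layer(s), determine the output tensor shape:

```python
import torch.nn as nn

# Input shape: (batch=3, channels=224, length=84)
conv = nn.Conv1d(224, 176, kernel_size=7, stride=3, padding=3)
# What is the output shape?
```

Input: (3, 224, 84) -> Output: (3, 176, 28)

Answer: (3, 176, 28)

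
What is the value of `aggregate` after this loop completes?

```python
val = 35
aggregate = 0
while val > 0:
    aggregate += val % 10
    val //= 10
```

Sum digits of 35
`aggregate` takes the values: 0 → 5 → 8

Answer: 8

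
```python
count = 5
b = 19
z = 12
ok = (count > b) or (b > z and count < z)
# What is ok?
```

Trace:
`count = 5` → count = 5
`b = 19` → b = 19
`z = 12` → z = 12
`ok = (count > b) or (b > z and count < z)` → ok = True
So ok = True

Answer: True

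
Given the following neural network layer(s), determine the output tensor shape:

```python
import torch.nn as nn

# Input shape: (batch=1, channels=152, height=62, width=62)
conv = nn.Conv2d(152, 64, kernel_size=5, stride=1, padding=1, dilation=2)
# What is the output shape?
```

Input: (1, 152, 62, 62) -> Output: (1, 64, 56, 56)

Answer: (1, 64, 56, 56)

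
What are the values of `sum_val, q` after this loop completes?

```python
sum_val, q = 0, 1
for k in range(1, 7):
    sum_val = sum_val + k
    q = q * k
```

Sum and factorial of 1 to 6
`sum_val, q` takes the values: (0, 1) → (1, 1) → (3, 1) → (3, 2) → (6, 2) → (6, 6) → (10, 6) → (10, 24) → (15, 24) → (15, 120) → (21, 120) → (21, 720)

Answer: 21, 720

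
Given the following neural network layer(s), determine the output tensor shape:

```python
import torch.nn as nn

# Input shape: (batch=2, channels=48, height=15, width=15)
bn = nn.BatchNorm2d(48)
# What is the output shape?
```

Input: (2, 48, 15, 15) -> Output: (2, 48, 15, 15)

Answer: (2, 48, 15, 15)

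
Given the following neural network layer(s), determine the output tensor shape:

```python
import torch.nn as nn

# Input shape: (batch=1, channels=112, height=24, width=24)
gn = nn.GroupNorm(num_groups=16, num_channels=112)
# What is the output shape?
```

Input: (1, 112, 24, 24) -> Output: (1, 112, 24, 24)

Answer: (1, 112, 24, 24)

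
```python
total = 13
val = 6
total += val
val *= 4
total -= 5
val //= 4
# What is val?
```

Trace:
`total = 13` → total = 13
`val = 6` → val = 6
`total += val` → total = 19
`val *= 4` → val = 24
`total -= 5` → total = 14
`val //= 4` → val = 6
So val = 6

Answer: 6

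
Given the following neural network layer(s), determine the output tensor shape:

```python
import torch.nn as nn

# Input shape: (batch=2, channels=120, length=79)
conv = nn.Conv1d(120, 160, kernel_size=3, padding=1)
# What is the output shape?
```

Input: (2, 120, 79) -> Output: (2, 160, 79)

Answer: (2, 160, 79)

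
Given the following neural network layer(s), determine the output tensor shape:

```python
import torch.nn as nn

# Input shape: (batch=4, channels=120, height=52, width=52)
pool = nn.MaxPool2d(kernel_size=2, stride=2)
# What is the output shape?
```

Input: (4, 120, 52, 52) -> Output: (4, 120, 26, 26)

Answer: (4, 120, 26, 26)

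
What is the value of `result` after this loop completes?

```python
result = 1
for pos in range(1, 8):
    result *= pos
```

7! = 5040
`result` takes the values: 1 → 2 → 6 → 24 → 120 → 720 → 5040

Answer: 5040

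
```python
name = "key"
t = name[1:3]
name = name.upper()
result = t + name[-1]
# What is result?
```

Trace:
`name = "key"` → name = 'key'
`t = name[1:3]` → t = 'ey'
`name = name.upper()` → name = 'KEY'
`result = t + name[-1]` → result = 'eyY'
So result = 'eyY'

Answer: 'eyY'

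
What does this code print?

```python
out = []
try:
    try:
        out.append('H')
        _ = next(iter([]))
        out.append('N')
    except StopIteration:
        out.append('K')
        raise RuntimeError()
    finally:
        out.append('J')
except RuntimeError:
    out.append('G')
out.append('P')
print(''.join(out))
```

Execution trace: 'H' (inner try body) → 'K' (inner except StopIteration) → 'J' (inner finally) → 'G' (outer except RuntimeError) → 'P' (after the try/except). Output: HKJGP

Answer: HKJGP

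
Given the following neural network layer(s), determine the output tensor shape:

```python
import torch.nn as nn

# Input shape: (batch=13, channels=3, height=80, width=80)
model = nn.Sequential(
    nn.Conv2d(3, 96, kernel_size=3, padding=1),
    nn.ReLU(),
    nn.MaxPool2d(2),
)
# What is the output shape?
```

Input: (13, 3, 80, 80) -> after Conv2d: (13, 96, 80, 80) -> after ReLU: (13, 96, 80, 80) -> Output: (13, 96, 40, 40)

Answer: (13, 96, 40, 40)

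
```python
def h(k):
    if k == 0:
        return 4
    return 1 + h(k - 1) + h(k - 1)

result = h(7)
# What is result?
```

h(k) = 1 + 2·h(k-1), h(0)=4. Closed form: (4+1)·2^7 - 1 = 639.

Answer: 639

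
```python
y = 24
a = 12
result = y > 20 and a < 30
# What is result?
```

Trace:
`y = 24` → y = 24
`a = 12` → a = 12
`result = y > 20 and a < 30` → result = True
So result = True

Answer: True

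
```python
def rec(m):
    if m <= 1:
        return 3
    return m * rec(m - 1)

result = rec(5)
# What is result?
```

rec(5) = 5 * 4 * 3 * 2 * 3 = 360

Answer: 360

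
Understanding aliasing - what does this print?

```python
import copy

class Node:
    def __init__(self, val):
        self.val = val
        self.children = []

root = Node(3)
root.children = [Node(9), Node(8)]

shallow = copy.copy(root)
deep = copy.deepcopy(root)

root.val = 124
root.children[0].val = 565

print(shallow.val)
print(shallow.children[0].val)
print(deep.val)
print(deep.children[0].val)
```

Key concept: deep copy with custom objects.
Step by step:
`root = Node(3)` → root = Node(val=3, children=[])
`root.children = [Node(9), Node(8)]` → root = Node(val=3, children=[Node(val=9, children=[]), Node(val=8, children=[])])
`shallow = copy.copy(root)` → shallow = Node(val=3, children=[Node(val=9, children=[]), Node(val=8, children=[])])
`deep = copy.deepcopy(root)` → deep = Node(val=3, children=[Node(val=9, children=[]), Node(val=8, children=[])])
`root.val = 124` → root = Node(val=124, children=[Node(val=9, children=[]), Node(val=8, children=[])])
`root.children[0].val = 565` → root = Node(val=124, children=[Node(val=565, children=[]), Node(val=8, children=[])]); shallow = Node(val=3, children=[Node(val=565, children=[]), Node(val=8, children=[])])
`print(shallow.val)` → prints 3
`print(shallow.children[0].val)` → prints 565
`print(deep.val)` → prints 3
`print(deep.children[0].val)` → prints 9

Answer:
3
565
3
9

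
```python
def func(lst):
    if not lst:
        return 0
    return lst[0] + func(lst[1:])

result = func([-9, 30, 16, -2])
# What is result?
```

(-9) + 30 + 16 + (-2) + 0 = 35

Answer: 35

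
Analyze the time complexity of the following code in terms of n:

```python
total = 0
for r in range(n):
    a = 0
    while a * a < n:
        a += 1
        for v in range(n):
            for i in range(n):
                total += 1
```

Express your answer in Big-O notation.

Each loop level contributes: n × √n × n × n. Multiplying the contributions gives O(n^3√n).

Answer: O(n^3√n)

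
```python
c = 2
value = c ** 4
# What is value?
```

Trace:
`c = 2` → c = 2
`value = c ** 4` → value = 16
So value = 16

Answer: 16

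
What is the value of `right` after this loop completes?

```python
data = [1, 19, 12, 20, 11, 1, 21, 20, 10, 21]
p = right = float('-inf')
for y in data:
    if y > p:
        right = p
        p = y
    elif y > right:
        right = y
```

Second largest (with repeats) in [1, 19, 12, 20, 11, 1, 21, 20, 10, 21]
`right` takes the values: -inf → 1 → 12 → 19 → 20 → 21

Answer: 21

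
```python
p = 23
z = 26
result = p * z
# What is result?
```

Trace:
`p = 23` → p = 23
`z = 26` → z = 26
`result = p * z` → result = 598
So result = 598

Answer: 598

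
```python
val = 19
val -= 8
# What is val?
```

Trace:
`val = 19` → val = 19
`val -= 8` → val = 11
So val = 11

Answer: 11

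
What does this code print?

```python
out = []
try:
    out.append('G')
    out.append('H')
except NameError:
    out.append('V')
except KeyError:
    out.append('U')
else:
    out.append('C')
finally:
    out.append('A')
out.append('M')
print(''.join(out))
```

Execution trace: 'G' (try body) → 'H' (try body, no exception) → 'C' (else) → 'A' (finally) → 'M' (after the try/except). Output: GHCAM

Answer: GHCAM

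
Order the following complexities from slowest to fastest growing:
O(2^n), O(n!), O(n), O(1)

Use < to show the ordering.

Ordered by growth rate: O(1) < O(n) < O(2^n) < O(n!)

Answer: O(1) < O(n) < O(2^n) < O(n!)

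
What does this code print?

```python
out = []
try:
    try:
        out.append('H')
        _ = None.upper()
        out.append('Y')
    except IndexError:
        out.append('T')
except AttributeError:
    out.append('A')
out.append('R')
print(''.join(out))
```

Execution trace: 'H' (try body) → 'A' (outer except AttributeError) → 'R' (after the try/except). Output: HAR

Answer: HAR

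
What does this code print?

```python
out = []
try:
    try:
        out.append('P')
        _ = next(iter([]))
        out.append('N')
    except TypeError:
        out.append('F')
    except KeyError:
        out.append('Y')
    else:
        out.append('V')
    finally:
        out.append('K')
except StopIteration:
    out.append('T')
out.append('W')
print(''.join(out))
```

Execution trace: 'P' (try body) → 'K' (finally) → 'T' (outer except StopIteration) → 'W' (after the try/except). Output: PKTW

Answer: PKTW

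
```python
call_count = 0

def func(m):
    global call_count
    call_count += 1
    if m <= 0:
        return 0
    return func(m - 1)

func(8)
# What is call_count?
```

Linear recursion stepping by 1: 9 calls from m=8 down to ≤0.

Answer: 9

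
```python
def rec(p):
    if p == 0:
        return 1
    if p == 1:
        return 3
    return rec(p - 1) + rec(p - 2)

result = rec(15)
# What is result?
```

Build up from base cases: rec(0)=1, rec(1)=3, rec(2)=4, rec(3)=7, rec(4)=11, rec(5)=18, rec(6)=29, ..., rec(15)=2207

Answer: 2207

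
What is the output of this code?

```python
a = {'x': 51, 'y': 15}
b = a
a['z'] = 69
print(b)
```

Key concept: dict aliasing.
Step by step:
`a = {'x': 51, 'y': 15}` → a = {'x': 51, 'y': 15}
`b = a` → b = {'x': 51, 'y': 15} (same object as a)
`a['z'] = 69` → a = {'x': 51, 'y': 15, 'z': 69} (same object as b); b = {'x': 51, 'y': 15, 'z': 69} (same object as a)
`print(b)` → prints {'x': 51, 'y': 15, 'z': 69}

Answer: {'x': 51, 'y': 15, 'z': 69}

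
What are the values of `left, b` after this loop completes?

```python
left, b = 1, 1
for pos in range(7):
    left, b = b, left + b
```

Fibonacci: after 7 iterations
`left, b` takes the values: (1, 1) → (1, 2) → (2, 3) → (3, 5) → (5, 8) → (8, 13) → (13, 21) → (21, 34)

Answer: 21, 34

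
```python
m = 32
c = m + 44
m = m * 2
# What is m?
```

Trace:
`m = 32` → m = 32
`c = m + 44` → c = 76
`m = m * 2` → m = 64
So m = 64

Answer: 64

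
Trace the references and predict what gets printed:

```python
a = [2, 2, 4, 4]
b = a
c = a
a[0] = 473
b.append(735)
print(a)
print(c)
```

Key concept: multiple aliases.
Step by step:
`a = [2, 2, 4, 4]` → a = [2, 2, 4, 4]
`b = a` → b = [2, 2, 4, 4] (same object as a)
`c = a` → c = [2, 2, 4, 4] (same object as a, b)
`a[0] = 473` → a = [473, 2, 4, 4] (same object as b, c); b = [473, 2, 4, 4] (same object as a, c); c = [473, 2, 4, 4] (same object as a, b)
`b.append(735)` → a = [473, 2, 4, 4, 735] (same object as b, c); b = [473, 2, 4, 4, 735] (same object as a, c); c = [473, 2, 4, 4, 735] (same object as a, b)
`print(a)` → prints [473, 2, 4, 4, 735]
`print(c)` → prints [473, 2, 4, 4, 735]

Answer:
[473, 2, 4, 4, 735]
[473, 2, 4, 4, 735]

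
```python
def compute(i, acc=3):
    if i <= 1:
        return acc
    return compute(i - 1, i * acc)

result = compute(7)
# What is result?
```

Accumulator trace (n, acc): (7, 3) -> (6, 21) -> (5, 126) -> (4, 630) -> (3, 2520) -> (2, 7560) -> (1, 15120) -> return 15120

Answer: 15120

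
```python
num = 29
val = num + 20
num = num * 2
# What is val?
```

Trace:
`num = 29` → num = 29
`val = num + 20` → val = 49
`num = num * 2` → num = 58
So val = 49

Answer: 49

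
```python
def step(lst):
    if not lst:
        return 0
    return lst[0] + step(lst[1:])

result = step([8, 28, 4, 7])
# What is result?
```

8 + 28 + 4 + 7 + 0 = 47

Answer: 47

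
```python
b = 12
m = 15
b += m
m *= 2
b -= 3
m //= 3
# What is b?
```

Trace:
`b = 12` → b = 12
`m = 15` → m = 15
`b += m` → b = 27
`m *= 2` → m = 30
`b -= 3` → b = 24
`m //= 3` → m = 10
So b = 24

Answer: 24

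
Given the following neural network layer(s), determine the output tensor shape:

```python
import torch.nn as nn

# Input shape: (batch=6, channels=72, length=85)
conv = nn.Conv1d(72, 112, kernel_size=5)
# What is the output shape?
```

Input: (6, 72, 85) -> Output: (6, 112, 81)

Answer: (6, 112, 81)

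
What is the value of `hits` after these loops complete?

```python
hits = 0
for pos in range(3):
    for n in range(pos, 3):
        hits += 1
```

Upper triangle: 3 + 2 + ... + 1
`hits` takes the values: 0 → 1 → 2 → 3 → 4 → 5 → 6

Answer: 6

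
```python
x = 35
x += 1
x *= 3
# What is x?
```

Trace:
`x = 35` → x = 35
`x += 1` → x = 36
`x *= 3` → x = 108
So x = 108

Answer: 108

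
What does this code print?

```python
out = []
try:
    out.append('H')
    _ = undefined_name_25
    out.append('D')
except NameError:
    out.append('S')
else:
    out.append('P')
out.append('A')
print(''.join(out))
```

Execution trace: 'H' (try body) → 'S' (except NameError) → 'A' (after the try/except). Output: HSA

Answer: HSA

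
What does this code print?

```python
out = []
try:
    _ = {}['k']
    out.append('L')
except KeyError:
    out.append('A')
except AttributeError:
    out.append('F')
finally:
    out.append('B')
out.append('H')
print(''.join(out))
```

Execution trace: 'A' (except KeyError) → 'B' (finally) → 'H' (after the try/except). Output: ABH

Answer: ABH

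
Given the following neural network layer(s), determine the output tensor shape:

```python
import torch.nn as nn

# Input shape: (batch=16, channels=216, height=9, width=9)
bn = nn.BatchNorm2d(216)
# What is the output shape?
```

Input: (16, 216, 9, 9) -> Output: (16, 216, 9, 9)

Answer: (16, 216, 9, 9)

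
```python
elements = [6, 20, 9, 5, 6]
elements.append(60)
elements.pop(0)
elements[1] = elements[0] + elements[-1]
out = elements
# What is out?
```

Trace:
`elements = [6, 20, 9, 5, 6]` → elements = [6, 20, 9, 5, 6]
`elements.append(60)` → elements = [6, 20, 9, 5, 6, 60]
`elements.pop(0)` → elements = [20, 9, 5, 6, 60]
`elements[1] = elements[0] + elements[-1]` → elements = [20, 80, 5, 6, 60]
`out = elements` → out = [20, 80, 5, 6, 60]
So out = [20, 80, 5, 6, 60]

Answer: [20, 80, 5, 6, 60]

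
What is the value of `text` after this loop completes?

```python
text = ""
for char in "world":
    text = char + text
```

Reverse 'world'
`text` takes the values: "" → "w" → "ow" → "row" → "lrow" → "dlrow"

Answer: "dlrow"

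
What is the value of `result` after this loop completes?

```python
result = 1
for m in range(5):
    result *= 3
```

3^5 = 243
`result` takes the values: 1 → 3 → 9 → 27 → 81 → 243

Answer: 243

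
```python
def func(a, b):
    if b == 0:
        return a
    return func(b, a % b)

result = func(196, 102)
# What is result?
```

func(196, 102) -> func(102, 94) -> func(94, 8) -> func(8, 6) -> func(6, 2) -> func(2, 0) -> 2

Answer: 2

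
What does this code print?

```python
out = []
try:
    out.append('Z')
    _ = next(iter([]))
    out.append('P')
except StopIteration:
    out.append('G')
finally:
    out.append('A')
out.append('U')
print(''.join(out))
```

Execution trace: 'Z' (try body) → 'G' (except StopIteration) → 'A' (finally) → 'U' (after the try/except). Output: ZGAU

Answer: ZGAU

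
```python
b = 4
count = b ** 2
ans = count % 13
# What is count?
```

Trace:
`b = 4` → b = 4
`count = b ** 2` → count = 16
`ans = count % 13` → ans = 3
So count = 16

Answer: 16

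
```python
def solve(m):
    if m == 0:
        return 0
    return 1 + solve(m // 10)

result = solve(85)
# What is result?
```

Count of digits of 85: 2

Answer: 2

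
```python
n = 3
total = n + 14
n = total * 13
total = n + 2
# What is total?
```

Trace:
`n = 3` → n = 3
`total = n + 14` → total = 17
`n = total * 13` → n = 221
`total = n + 2` → total = 223
So total = 223

Answer: 223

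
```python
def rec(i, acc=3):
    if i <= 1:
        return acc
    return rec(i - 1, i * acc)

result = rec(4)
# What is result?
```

Accumulator trace (n, acc): (4, 3) -> (3, 12) -> (2, 36) -> (1, 72) -> return 72

Answer: 72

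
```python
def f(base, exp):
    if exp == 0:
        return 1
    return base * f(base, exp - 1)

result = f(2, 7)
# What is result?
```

f(2, 7) = 2 * 2 * 2 * 2 * 2 * 2 * 2 = 128

Answer: 128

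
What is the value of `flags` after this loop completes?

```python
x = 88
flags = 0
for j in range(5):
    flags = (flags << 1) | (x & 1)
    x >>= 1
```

Reverse lowest 5 bits of 88
`flags` takes the values: 0 → 1 → 3

Answer: 3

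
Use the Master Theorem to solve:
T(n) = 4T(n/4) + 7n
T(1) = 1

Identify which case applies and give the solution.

a=4, b=4, f(n)=7n. log_4(4) = 1. Since c=1 = 1, Case 2 applies: T(n) = Θ(n^log_b(a) · log n) = O(n log n).

Answer: O(n log n) - Case 2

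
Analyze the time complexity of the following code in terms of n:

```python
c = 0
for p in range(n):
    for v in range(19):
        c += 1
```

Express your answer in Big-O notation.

Each loop level contributes: n × 1. Multiplying the contributions gives O(n).

Answer: O(n)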